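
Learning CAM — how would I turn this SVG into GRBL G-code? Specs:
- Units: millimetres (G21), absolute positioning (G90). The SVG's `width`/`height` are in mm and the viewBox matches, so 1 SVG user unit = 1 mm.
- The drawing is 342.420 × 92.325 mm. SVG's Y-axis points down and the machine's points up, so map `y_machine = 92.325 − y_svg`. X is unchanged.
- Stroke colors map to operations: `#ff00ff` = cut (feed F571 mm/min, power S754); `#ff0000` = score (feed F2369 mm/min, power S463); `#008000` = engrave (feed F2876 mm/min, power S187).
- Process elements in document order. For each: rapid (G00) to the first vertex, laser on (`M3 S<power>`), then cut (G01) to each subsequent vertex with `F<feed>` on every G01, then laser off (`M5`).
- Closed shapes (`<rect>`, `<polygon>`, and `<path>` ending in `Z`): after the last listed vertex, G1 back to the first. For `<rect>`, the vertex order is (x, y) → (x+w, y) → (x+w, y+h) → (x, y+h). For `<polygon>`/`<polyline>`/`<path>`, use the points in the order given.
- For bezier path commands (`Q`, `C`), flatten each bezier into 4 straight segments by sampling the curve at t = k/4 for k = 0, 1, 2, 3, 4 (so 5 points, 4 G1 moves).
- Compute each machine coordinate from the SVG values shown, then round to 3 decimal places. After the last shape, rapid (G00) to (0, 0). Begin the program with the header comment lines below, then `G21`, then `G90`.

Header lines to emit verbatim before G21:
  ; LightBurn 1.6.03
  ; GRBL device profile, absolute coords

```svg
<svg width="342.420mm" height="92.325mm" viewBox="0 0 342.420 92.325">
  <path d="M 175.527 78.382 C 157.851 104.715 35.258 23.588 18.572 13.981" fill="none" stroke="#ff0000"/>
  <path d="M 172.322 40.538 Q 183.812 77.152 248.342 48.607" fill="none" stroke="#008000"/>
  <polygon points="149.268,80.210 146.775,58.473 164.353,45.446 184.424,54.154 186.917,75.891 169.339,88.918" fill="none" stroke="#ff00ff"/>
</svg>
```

; LightBurn 1.6.03
; GRBL device profile, absolute coords
G21
G90
G00 X175.527 Y13.943
M3 S463
G01 X145.892 Y11.545 F2369
G01 X96.678 Y32.666 F2369
G01 X47.650 Y60.525 F2369
G01 X18.572 Y78.344 F2369
M5
G00 X172.322 Y51.787
M3 S187
G01 X181.382 Y37.552 F2876
G01 X197.072 Y31.463 F2876
G01 X219.392 Y33.518 F2876
G01 X248.342 Y43.718 F2876
M5
G00 X149.268 Y12.115
M3 S754
G01 X146.775 Y33.852 F571
G01 X164.353 Y46.879 F571
G01 X184.424 Y38.171 F571
G01 X186.917 Y16.434 F571
G01 X169.339 Y3.407 F571
G01 X149.268 Y12.115 F571
M5
G00 X0.000 Y0.000

Since the viewBox matches the mm dimensions, user units are millimetres directly. The only transform is the Y-flip y_m = 92.325 − y_svg.

Shape 1 is a cubic bezier drawn with `<path>`. Its stroke #ff0000 means score at S463, F2369. After flipping Y the toolpath is (175.527,13.943) → (145.892,11.545) → (96.678,32.666) → (47.650,60.525) → (18.572,78.344).

Shape 2 is a quadratic bezier drawn with `<path>`. Its stroke #008000 means engrave at S187, F2876. After flipping Y the toolpath is (172.322,51.787) → (181.382,37.552) → (197.072,31.463) → (219.392,33.518) → (248.342,43.718).

Shape 3 is a regular polygon drawn with `<polygon>`. Its stroke #ff00ff means cut at S754, F571. After flipping Y the toolpath is (149.268,12.115) → (146.775,33.852) → (164.353,46.879) → (184.424,38.171) → (186.917,16.434) → (169.339,3.407) → (149.268,12.115), returning to the start.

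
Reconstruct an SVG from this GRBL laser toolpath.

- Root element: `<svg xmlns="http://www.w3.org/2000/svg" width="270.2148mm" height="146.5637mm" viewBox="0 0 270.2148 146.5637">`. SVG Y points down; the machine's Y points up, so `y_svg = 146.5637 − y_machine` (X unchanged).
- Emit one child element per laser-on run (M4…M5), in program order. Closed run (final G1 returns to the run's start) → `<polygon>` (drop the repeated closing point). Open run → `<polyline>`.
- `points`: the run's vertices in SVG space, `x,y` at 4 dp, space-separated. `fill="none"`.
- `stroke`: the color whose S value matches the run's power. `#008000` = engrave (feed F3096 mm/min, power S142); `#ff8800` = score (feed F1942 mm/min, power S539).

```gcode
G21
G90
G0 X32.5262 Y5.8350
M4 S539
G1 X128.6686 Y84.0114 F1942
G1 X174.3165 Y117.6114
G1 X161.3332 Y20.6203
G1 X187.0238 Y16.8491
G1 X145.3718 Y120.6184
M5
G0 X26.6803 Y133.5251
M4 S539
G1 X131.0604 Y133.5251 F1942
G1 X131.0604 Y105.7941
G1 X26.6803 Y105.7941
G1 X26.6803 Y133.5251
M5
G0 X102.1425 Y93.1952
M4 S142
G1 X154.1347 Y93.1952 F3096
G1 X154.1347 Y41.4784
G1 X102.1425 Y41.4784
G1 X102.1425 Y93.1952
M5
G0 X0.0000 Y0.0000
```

<svg xmlns="http://www.w3.org/2000/svg" width="270.2148mm" height="146.5637mm" viewBox="0 0 270.2148 146.5637">
  <polyline points="32.5262,140.7287 128.6686,62.5523 174.3165,28.9523 161.3332,125.9434 187.0238,129.7146 145.3718,25.9453" fill="none" stroke="#ff8800"/>
  <polygon points="26.6803,13.0386 131.0604,13.0386 131.0604,40.7696 26.6803,40.7696" fill="none" stroke="#ff8800"/>
  <polygon points="102.1425,53.3685 154.1347,53.3685 154.1347,105.0853 102.1425,105.0853" fill="none" stroke="#008000"/>
</svg>

Each laser-on run becomes one SVG element. Flip Y back into SVG space with y_svg = 146.5637 − y_machine.

Run 1: power S539 maps to stroke `#ff8800` (score). The run is open, so emit a `<polyline>` with points (Y-flipped): 32.5262,140.7287 128.6686,62.5523 174.3165,28.9523 161.3332,125.9434 187.0238,129.7146 145.3718,25.9453.

Run 2: power S539 maps to stroke `#ff8800` (score). The run returns to its start, so emit a `<polygon>` with points (Y-flipped): 26.6803,13.0386 131.0604,13.0386 131.0604,40.7696 26.6803,40.7696.

Run 3: the run's S142 means `#008000` (engrave). The run returns to its start, so emit a `<polygon>` with points (Y-flipped): 102.1425,53.3685 154.1347,53.3685 154.1347,105.0853 102.1425,105.0853.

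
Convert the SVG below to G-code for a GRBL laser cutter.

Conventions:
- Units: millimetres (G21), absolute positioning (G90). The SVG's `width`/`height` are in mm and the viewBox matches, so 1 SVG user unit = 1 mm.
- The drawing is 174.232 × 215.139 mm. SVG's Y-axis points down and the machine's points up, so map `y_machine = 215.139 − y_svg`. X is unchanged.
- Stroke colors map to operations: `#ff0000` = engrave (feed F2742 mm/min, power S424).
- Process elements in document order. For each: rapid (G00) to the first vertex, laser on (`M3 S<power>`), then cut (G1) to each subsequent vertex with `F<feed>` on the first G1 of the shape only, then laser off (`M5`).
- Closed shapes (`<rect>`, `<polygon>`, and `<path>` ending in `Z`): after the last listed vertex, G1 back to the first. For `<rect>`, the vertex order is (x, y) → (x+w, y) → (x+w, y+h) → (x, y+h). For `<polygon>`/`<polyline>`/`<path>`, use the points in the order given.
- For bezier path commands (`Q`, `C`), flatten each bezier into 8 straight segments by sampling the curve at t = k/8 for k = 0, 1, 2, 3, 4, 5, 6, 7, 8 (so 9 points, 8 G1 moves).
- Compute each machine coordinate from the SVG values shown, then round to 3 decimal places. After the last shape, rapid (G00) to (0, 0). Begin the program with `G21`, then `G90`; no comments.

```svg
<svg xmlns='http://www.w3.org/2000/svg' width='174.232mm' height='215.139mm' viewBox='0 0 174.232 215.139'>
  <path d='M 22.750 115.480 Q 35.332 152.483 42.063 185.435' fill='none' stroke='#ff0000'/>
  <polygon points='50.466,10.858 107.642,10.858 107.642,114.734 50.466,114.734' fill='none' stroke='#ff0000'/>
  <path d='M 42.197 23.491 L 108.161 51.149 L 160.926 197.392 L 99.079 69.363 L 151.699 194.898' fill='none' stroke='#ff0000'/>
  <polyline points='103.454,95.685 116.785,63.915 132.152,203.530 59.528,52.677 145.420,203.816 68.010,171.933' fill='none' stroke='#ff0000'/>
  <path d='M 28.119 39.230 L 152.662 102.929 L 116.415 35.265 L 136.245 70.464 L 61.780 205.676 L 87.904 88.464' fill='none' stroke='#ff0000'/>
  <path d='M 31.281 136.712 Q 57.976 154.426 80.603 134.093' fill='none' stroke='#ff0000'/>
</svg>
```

G21
G90
G00 X22.750 Y99.659
M3 S424
G1 X25.804 Y90.472 F2742
G1 X28.675 Y81.411
G1 X31.364 Y72.476
G1 X33.869 Y63.669
G1 X36.192 Y54.988
G1 X38.332 Y46.433
G1 X40.289 Y38.005
G1 X42.063 Y29.704
M5
G00 X50.466 Y204.281
M3 S424
G1 X107.642 Y204.281 F2742
G1 X107.642 Y100.405
G1 X50.466 Y100.405
G1 X50.466 Y204.281
M5
G00 X42.197 Y191.648
M3 S424
G1 X108.161 Y163.990 F2742
G1 X160.926 Y17.747
G1 X99.079 Y145.776
G1 X151.699 Y20.241
M5
G00 X103.454 Y119.454
M3 S424
G1 X116.785 Y151.224 F2742
G1 X132.152 Y11.609
G1 X59.528 Y162.462
G1 X145.420 Y11.323
G1 X68.010 Y43.206
M5
G00 X28.119 Y175.909
M3 S424
G1 X152.662 Y112.210 F2742
G1 X116.415 Y179.874
G1 X136.245 Y144.675
G1 X61.780 Y9.463
G1 X87.904 Y126.675
M5
G00 X31.281 Y78.427
M3 S424
G1 X37.891 Y74.593 F2742
G1 X44.374 Y71.948
G1 X50.730 Y70.492
G1 X56.959 Y70.225
G1 X63.061 Y71.147
G1 X69.035 Y73.257
G1 X74.883 Y76.557
G1 X80.603 Y81.046
M5
G00 X0.000 Y0.000

1 u = 1 mm; y_m = 215.139 − y.

[1] `<path>` quadratic bezier, #ff0000→engrave S424 F2742: (22.750,99.659) → (25.804,90.472) → (28.675,81.411) → (31.364,72.476) → (33.869,63.669) → (36.192,54.988) → (38.332,46.433) → (40.289,38.005) → (42.063,29.704)

[2] `<polygon>` rectangle, #ff0000→engrave S424 F2742: (50.466,204.281) → (107.642,204.281) → (107.642,100.405) → (50.466,100.405) → (50.466,204.281) (closed)

[3] `<path>` open polyline, #ff0000→engrave S424 F2742: (42.197,191.648) → (108.161,163.990) → (160.926,17.747) → (99.079,145.776) → (151.699,20.241)

[4] `<polyline>` open polyline, #ff0000→engrave S424 F2742: (103.454,119.454) → (116.785,151.224) → (132.152,11.609) → (59.528,162.462) → (145.420,11.323) → (68.010,43.206)

[5] `<path>` open polyline, #ff0000→engrave S424 F2742: (28.119,175.909) → (152.662,112.210) → (116.415,179.874) → (136.245,144.675) → (61.780,9.463) → (87.904,126.675)

[6] `<path>` quadratic bezier, #ff0000→engrave S424 F2742: (31.281,78.427) → (37.891,74.593) → (44.374,71.948) → (50.730,70.492) → (56.959,70.225) → (63.061,71.147) → (69.035,73.257) → (74.883,76.557) → (80.603,81.046)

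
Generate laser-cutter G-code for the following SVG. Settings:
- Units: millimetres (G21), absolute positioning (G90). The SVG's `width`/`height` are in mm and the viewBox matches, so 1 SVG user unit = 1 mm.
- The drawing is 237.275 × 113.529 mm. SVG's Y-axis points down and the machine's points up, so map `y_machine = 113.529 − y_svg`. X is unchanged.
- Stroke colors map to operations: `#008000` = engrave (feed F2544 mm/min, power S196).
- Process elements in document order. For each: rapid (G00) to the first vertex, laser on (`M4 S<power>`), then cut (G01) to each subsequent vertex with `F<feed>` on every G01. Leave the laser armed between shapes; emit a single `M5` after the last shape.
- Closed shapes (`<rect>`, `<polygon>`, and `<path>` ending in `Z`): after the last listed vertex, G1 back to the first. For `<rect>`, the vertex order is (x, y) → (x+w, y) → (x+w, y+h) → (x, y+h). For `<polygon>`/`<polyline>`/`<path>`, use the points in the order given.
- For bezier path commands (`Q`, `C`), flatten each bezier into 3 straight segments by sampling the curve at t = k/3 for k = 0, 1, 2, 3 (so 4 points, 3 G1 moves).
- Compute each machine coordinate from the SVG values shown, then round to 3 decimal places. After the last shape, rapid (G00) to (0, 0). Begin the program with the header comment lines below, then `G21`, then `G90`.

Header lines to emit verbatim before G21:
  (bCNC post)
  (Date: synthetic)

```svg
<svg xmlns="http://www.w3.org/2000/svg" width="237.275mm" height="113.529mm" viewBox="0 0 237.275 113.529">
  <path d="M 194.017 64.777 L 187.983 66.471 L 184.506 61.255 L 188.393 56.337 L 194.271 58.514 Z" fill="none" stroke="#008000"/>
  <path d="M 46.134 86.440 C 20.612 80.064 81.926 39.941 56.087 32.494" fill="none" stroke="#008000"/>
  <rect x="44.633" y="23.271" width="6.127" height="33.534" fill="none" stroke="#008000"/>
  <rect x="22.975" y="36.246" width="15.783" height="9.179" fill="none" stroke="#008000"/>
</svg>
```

viewBox `0 0 237.275 113.529` with mm width/height → 1 unit = 1 mm. Flip: y_m = 113.529 − y_svg.

**Shape 1** — `<path>` regular polygon, stroke `#008000` → engrave (S196, F2544). Machine vertices: (194.017,48.752) → (187.983,47.058) → (184.506,52.274) → (188.393,57.192) → (194.271,55.015) → (194.017,48.752). Closed: final G1 returns to the first vertex.

**Shape 2** — `<path>` cubic bezier, stroke `#008000` → engrave (S196, F2544). Control points (SVG): P0=(46.134,86.440), P1=(20.612,80.064), P2=(81.926,39.941), P3=(56.087,32.494); sampled at t=k/3. Machine vertices: (46.134,27.089) → (43.113,42.254) → (59.319,65.156) → (56.087,81.035). Open path.

**Shape 3** — `<rect>` rectangle, stroke `#008000` → engrave (S196, F2544). Machine vertices: (44.633,90.258) → (50.760,90.258) → (50.760,56.724) → (44.633,56.724) → (44.633,90.258). Closed: final G1 returns to the first vertex.

**Shape 4** — `<rect>` rectangle, stroke `#008000` → engrave (S196, F2544). Machine vertices: (22.975,77.283) → (38.758,77.283) → (38.758,68.104) → (22.975,68.104) → (22.975,77.283). Closed: final G1 returns to the first vertex.

(bCNC post)
(Date: synthetic)
G21
G90
G00 X194.017 Y48.752
M4 S196
G01 X187.983 Y47.058 F2544
G01 X184.506 Y52.274 F2544
G01 X188.393 Y57.192 F2544
G01 X194.271 Y55.015 F2544
G01 X194.017 Y48.752 F2544
G00 X46.134 Y27.089
M4 S196
G01 X43.113 Y42.254 F2544
G01 X59.319 Y65.156 F2544
G01 X56.087 Y81.035 F2544
G00 X44.633 Y90.258
M4 S196
G01 X50.760 Y90.258 F2544
G01 X50.760 Y56.724 F2544
G01 X44.633 Y56.724 F2544
G01 X44.633 Y90.258 F2544
G00 X22.975 Y77.283
M4 S196
G01 X38.758 Y77.283 F2544
G01 X38.758 Y68.104 F2544
G01 X22.975 Y68.104 F2544
G01 X22.975 Y77.283 F2544
M5
G00 X0.000 Y0.000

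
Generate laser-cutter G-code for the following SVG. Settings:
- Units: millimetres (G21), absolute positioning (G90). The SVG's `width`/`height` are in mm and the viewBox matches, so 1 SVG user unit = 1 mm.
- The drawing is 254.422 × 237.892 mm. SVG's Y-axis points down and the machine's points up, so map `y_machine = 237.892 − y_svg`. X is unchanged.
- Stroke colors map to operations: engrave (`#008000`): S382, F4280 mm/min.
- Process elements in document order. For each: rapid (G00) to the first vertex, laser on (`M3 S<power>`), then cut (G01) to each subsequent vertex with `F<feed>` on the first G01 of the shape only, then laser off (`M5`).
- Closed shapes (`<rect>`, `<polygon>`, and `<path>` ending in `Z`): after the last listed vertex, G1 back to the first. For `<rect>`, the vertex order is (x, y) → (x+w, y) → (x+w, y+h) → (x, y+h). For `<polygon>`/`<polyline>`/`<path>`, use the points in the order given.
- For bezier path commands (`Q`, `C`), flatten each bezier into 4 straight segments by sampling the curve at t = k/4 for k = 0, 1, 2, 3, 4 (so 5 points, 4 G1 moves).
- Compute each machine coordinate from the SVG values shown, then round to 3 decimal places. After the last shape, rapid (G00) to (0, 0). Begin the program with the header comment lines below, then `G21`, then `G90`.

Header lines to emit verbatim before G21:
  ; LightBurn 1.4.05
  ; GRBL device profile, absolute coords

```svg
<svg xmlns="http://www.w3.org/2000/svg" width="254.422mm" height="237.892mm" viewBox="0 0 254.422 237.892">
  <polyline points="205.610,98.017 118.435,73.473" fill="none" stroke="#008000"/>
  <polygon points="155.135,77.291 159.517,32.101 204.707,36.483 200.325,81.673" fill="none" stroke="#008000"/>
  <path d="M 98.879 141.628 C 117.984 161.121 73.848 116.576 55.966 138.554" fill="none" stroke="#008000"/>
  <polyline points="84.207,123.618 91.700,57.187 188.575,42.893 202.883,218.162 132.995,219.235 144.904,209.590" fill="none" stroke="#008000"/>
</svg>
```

; LightBurn 1.4.05
; GRBL device profile, absolute coords
G21
G90
G00 X205.610 Y139.875
M3 S382
G01 X118.435 Y164.419 F4280
M5
G00 X155.135 Y160.601
M3 S382
G01 X159.517 Y205.791 F4280
G01 X204.707 Y201.409
G01 X200.325 Y156.219
G01 X155.135 Y160.601
M5
G00 X98.879 Y96.264
M3 S382
G01 X102.748 Y91.611 F4280
G01 X91.293 Y98.733
G01 X72.902 Y105.388
G01 X55.966 Y99.338
M5
G00 X84.207 Y114.274
M3 S382
G01 X91.700 Y180.705 F4280
G01 X188.575 Y194.999
G01 X202.883 Y19.730
G01 X132.995 Y18.657
G01 X144.904 Y28.302
M5
G00 X0.000 Y0.000

Since the viewBox matches the mm dimensions, user units are millimetres directly. The only transform is the Y-flip y_m = 237.892 − y_svg.

Shape 1 is a line segment drawn with `<polyline>`. Its stroke #008000 means engrave at S382, F4280. After flipping Y the toolpath is (205.610,139.875) → (118.435,164.419).

Shape 2 is a regular polygon drawn with `<polygon>`. Its stroke #008000 means engrave at S382, F4280. After flipping Y the toolpath is (155.135,160.601) → (159.517,205.791) → (204.707,201.409) → (200.325,156.219) → (155.135,160.601), returning to the start.

Shape 3 is a cubic bezier drawn with `<path>`. Its stroke #008000 means engrave at S382, F4280. After flipping Y the toolpath is (98.879,96.264) → (102.748,91.611) → (91.293,98.733) → (72.902,105.388) → (55.966,99.338).

Shape 4 is a open polyline drawn with `<polyline>`. Its stroke #008000 means engrave at S382, F4280. After flipping Y the toolpath is (84.207,114.274) → (91.700,180.705) → (188.575,194.999) → (202.883,19.730) → (132.995,18.657) → (144.904,28.302).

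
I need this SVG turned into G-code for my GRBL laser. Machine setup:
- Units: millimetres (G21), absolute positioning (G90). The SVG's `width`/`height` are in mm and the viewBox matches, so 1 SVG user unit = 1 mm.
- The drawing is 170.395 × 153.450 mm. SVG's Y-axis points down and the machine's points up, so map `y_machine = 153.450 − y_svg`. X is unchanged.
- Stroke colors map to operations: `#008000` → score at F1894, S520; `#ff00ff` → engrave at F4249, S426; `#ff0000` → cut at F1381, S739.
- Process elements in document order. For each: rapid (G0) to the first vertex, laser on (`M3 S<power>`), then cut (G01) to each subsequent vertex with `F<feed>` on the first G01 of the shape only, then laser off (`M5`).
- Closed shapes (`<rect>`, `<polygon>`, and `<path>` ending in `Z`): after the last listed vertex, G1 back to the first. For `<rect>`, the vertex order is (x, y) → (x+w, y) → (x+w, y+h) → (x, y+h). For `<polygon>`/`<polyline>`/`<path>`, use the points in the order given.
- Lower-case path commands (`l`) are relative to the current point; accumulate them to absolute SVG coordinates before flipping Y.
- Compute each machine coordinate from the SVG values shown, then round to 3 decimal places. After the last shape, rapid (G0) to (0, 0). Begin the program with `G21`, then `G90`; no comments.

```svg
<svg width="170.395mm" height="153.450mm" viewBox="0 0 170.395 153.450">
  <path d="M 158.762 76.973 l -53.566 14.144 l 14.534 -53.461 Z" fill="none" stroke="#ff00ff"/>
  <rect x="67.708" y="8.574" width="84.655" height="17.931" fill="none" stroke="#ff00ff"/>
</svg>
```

G21
G90
G0 X158.762 Y76.477
M3 S426
G01 X105.196 Y62.333 F4249
G01 X119.730 Y115.794
G01 X158.762 Y76.477
M5
G0 X67.708 Y144.876
M3 S426
G01 X152.363 Y144.876 F4249
G01 X152.363 Y126.945
G01 X67.708 Y126.945
G01 X67.708 Y144.876
M5
G0 X0.000 Y0.000

viewBox `0 0 170.395 153.450` with mm width/height → 1 unit = 1 mm. Flip: y_m = 153.450 − y_svg.

**Shape 1** — `<path>` regular polygon, stroke `#ff00ff` → engrave (S426, F4249). Machine vertices: (158.762,76.477) → (105.196,62.333) → (119.730,115.794) → (158.762,76.477). Closed: final G1 returns to the first vertex.

**Shape 2** — `<rect>` rectangle, stroke `#ff00ff` → engrave (S426, F4249). Machine vertices: (67.708,144.876) → (152.363,144.876) → (152.363,126.945) → (67.708,126.945) → (67.708,144.876). Closed: final G1 returns to the first vertex.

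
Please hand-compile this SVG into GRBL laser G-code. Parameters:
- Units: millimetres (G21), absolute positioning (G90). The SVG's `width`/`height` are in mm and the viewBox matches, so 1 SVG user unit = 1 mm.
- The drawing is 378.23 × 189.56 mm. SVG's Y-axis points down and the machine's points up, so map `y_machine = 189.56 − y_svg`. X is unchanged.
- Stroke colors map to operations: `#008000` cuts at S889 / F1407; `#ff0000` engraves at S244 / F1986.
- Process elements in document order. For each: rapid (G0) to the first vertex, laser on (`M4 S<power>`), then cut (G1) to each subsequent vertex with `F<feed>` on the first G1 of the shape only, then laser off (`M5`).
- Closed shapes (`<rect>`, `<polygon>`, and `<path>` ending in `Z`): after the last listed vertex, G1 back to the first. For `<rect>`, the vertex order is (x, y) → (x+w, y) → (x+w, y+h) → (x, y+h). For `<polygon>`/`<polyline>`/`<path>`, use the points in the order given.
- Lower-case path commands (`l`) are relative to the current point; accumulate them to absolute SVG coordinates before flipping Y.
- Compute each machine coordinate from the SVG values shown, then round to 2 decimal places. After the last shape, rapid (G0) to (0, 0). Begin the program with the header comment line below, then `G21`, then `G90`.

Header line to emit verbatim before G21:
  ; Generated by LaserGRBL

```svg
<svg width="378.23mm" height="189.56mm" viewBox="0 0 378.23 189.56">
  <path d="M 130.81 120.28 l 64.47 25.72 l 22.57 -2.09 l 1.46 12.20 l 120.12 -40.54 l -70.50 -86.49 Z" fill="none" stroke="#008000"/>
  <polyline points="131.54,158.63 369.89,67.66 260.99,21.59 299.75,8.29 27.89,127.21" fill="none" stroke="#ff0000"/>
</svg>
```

viewBox `0 0 378.23 189.56` with mm width/height → 1 unit = 1 mm. Flip: y_m = 189.56 − y_svg.

**Shape 1** — `<path>` closed polygon, stroke `#008000` → cut (S889, F1407). Machine vertices: (130.81,69.28) → (195.28,43.56) → (217.85,45.65) → (219.31,33.45) → (339.43,73.99) → (268.93,160.48) → (130.81,69.28). Closed: final G1 returns to the first vertex.

**Shape 2** — `<polyline>` open polyline, stroke `#ff0000` → engrave (S244, F1986). Machine vertices: (131.54,30.93) → (369.89,121.90) → (260.99,167.97) → (299.75,181.27) → (27.89,62.35). Open path.

; Generated by LaserGRBL
G21
G90
G0 X130.81 Y69.28
M4 S889
G1 X195.28 Y43.56 F1407
G1 X217.85 Y45.65
G1 X219.31 Y33.45
G1 X339.43 Y73.99
G1 X268.93 Y160.48
G1 X130.81 Y69.28
M5
G0 X131.54 Y30.93
M4 S244
G1 X369.89 Y121.90 F1986
G1 X260.99 Y167.97
G1 X299.75 Y181.27
G1 X27.89 Y62.35
M5
G0 X0.00 Y0.00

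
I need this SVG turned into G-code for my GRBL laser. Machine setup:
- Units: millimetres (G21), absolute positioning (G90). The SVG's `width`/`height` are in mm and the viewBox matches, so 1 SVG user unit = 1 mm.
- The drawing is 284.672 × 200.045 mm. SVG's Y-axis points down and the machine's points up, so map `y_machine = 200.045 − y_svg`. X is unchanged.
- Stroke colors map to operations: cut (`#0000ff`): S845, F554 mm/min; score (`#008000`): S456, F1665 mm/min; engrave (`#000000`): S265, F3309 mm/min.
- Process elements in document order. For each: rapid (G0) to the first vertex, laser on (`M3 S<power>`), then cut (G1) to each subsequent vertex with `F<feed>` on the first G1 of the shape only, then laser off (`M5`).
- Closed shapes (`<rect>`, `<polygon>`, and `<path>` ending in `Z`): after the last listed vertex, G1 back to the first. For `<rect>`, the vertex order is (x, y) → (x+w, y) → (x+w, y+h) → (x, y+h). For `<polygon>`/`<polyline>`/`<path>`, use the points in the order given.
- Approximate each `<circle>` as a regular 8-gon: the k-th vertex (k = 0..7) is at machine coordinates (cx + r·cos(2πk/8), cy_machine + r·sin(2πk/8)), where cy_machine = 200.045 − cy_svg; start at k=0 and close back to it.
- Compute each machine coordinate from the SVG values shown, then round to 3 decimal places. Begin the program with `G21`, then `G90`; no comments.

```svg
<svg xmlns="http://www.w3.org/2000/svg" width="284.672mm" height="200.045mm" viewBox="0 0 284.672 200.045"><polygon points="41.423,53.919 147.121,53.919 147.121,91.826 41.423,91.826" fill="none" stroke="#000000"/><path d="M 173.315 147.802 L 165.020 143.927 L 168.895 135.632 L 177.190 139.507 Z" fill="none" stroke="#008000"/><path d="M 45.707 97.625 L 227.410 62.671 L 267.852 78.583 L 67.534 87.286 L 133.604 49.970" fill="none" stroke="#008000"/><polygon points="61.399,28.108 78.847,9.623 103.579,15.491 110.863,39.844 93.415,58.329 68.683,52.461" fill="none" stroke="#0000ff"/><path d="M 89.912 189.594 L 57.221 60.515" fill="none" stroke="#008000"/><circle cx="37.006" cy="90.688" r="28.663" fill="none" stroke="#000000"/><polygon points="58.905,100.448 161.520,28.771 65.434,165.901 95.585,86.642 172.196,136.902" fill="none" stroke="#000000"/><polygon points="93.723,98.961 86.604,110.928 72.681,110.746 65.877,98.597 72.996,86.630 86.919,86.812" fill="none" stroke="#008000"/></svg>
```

G21
G90
G0 X41.423 Y146.126
M3 S265
G1 X147.121 Y146.126 F3309
G1 X147.121 Y108.219
G1 X41.423 Y108.219
G1 X41.423 Y146.126
M5
G0 X173.315 Y52.243
M3 S456
G1 X165.020 Y56.118 F1665
G1 X168.895 Y64.413
G1 X177.190 Y60.538
G1 X173.315 Y52.243
M5
G0 X45.707 Y102.420
M3 S456
G1 X227.410 Y137.374 F1665
G1 X267.852 Y121.462
G1 X67.534 Y112.759
G1 X133.604 Y150.075
M5
G0 X61.399 Y171.937
M3 S845
G1 X78.847 Y190.422 F554
G1 X103.579 Y184.554
G1 X110.863 Y160.201
G1 X93.415 Y141.716
G1 X68.683 Y147.584
G1 X61.399 Y171.937
M5
G0 X89.912 Y10.451
M3 S456
G1 X57.221 Y139.530 F1665
M5
G0 X65.669 Y109.357
M3 S265
G1 X57.274 Y129.625 F3309
G1 X37.006 Y138.020
G1 X16.738 Y129.625
G1 X8.343 Y109.357
G1 X16.738 Y89.089
G1 X37.006 Y80.694
G1 X57.274 Y89.089
G1 X65.669 Y109.357
M5
G0 X58.905 Y99.597
M3 S265
G1 X161.520 Y171.274 F3309
G1 X65.434 Y34.144
G1 X95.585 Y113.403
G1 X172.196 Y63.143
G1 X58.905 Y99.597
M5
G0 X93.723 Y101.084
M3 S456
G1 X86.604 Y89.117 F1665
G1 X72.681 Y89.299
G1 X65.877 Y101.448
G1 X72.996 Y113.415
G1 X86.919 Y113.233
G1 X93.723 Y101.084
M5

1 u = 1 mm; y_m = 200.045 − y.

[1] `<polygon>` rectangle, #000000→engrave S265 F3309: (41.423,146.126) → (147.121,146.126) → (147.121,108.219) → (41.423,108.219) → (41.423,146.126) (closed)

[2] `<path>` regular polygon, #008000→score S456 F1665: (173.315,52.243) → (165.020,56.118) → (168.895,64.413) → (177.190,60.538) → (173.315,52.243) (closed)

[3] `<path>` open polyline, #008000→score S456 F1665: (45.707,102.420) → (227.410,137.374) → (267.852,121.462) → (67.534,112.759) → (133.604,150.075)

[4] `<polygon>` regular polygon, #0000ff→cut S845 F554: (61.399,171.937) → (78.847,190.422) → (103.579,184.554) → (110.863,160.201) → (93.415,141.716) → (68.683,147.584) → (61.399,171.937) (closed)

[5] `<path>` line segment, #008000→score S456 F1665: (89.912,10.451) → (57.221,139.530)

[6] `<circle>` circle, #000000→engrave S265 F3309: (65.669,109.357) → (57.274,129.625) → (37.006,138.020) → (16.738,129.625) → (8.343,109.357) → (16.738,89.089) → (37.006,80.694) → (57.274,89.089) → (65.669,109.357) (closed)

[7] `<polygon>` closed polygon, #000000→engrave S265 F3309: (58.905,99.597) → (161.520,171.274) → (65.434,34.144) → (95.585,113.403) → (172.196,63.143) → (58.905,99.597) (closed)

[8] `<polygon>` regular polygon, #008000→score S456 F1665: (93.723,101.084) → (86.604,89.117) → (72.681,89.299) → (65.877,101.448) → (72.996,113.415) → (86.919,113.233) → (93.723,101.084) (closed)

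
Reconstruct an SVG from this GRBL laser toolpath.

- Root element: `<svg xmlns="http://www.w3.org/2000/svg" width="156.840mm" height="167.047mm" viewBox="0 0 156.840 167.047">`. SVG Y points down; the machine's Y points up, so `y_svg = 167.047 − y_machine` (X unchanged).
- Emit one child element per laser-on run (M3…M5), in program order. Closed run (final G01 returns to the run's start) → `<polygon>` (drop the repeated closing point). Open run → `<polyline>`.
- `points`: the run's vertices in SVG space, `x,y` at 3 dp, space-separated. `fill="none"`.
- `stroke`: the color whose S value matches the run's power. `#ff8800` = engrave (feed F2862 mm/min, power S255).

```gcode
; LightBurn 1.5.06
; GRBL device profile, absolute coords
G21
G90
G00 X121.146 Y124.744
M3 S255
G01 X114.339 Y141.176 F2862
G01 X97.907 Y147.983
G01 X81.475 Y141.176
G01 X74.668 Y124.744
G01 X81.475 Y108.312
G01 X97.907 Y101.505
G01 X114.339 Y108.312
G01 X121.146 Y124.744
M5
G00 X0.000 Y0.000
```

<svg xmlns="http://www.w3.org/2000/svg" width="156.840mm" height="167.047mm" viewBox="0 0 156.840 167.047">
  <polygon points="121.146,42.303 114.339,25.871 97.907,19.064 81.475,25.871 74.668,42.303 81.475,58.735 97.907,65.542 114.339,58.735" fill="none" stroke="#ff8800"/>
</svg>

Machine Y-up, SVG Y-down with viewBox height 167.047, so y_svg = 167.047 − y_machine; X carries over. Every run uses S255, so all elements get stroke `#ff8800` (engrave).

Run 1: The run returns to its start, so emit a `<polygon>` with points (Y-flipped): 121.146,42.303 114.339,25.871 97.907,19.064 81.475,25.871 74.668,42.303 81.475,58.735 97.907,65.542 114.339,58.735.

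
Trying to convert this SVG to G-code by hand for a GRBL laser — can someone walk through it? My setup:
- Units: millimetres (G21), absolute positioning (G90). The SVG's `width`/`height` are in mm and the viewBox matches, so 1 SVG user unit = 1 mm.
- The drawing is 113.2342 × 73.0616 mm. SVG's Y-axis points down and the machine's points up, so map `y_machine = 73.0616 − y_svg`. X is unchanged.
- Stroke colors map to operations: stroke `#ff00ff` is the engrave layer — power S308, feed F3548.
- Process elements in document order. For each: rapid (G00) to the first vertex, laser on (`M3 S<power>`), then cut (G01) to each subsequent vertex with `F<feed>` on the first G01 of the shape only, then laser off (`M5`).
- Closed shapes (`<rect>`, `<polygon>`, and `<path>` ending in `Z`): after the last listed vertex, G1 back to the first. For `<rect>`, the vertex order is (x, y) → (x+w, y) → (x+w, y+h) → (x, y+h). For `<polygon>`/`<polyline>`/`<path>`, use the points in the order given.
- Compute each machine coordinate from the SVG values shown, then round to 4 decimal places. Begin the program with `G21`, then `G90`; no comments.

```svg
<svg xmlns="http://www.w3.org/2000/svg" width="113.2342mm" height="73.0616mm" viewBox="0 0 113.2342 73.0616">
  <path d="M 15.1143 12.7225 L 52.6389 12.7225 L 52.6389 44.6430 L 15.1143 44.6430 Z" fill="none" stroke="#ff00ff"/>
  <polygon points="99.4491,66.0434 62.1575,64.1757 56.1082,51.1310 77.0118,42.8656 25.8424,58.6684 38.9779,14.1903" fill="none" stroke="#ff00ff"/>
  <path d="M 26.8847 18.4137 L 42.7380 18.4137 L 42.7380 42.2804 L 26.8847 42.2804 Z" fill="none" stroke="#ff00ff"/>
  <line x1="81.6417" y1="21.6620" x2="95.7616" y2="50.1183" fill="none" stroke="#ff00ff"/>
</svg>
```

G21
G90
G00 X15.1143 Y60.3391
M3 S308
G01 X52.6389 Y60.3391 F3548
G01 X52.6389 Y28.4186
G01 X15.1143 Y28.4186
G01 X15.1143 Y60.3391
M5
G00 X99.4491 Y7.0182
M3 S308
G01 X62.1575 Y8.8859 F3548
G01 X56.1082 Y21.9306
G01 X77.0118 Y30.1960
G01 X25.8424 Y14.3932
G01 X38.9779 Y58.8713
G01 X99.4491 Y7.0182
M5
G00 X26.8847 Y54.6479
M3 S308
G01 X42.7380 Y54.6479 F3548
G01 X42.7380 Y30.7812
G01 X26.8847 Y30.7812
G01 X26.8847 Y54.6479
M5
G00 X81.6417 Y51.3996
M3 S308
G01 X95.7616 Y22.9433 F3548
M5

Since the viewBox matches the mm dimensions, user units are millimetres directly. The only transform is the Y-flip y_m = 73.0616 − y_svg.

Shape 1 is a rectangle drawn with `<path>`. Its stroke #ff00ff means engrave at S308, F3548. After flipping Y the toolpath is (15.1143,60.3391) → (52.6389,60.3391) → (52.6389,28.4186) → (15.1143,28.4186) → (15.1143,60.3391), returning to the start.

Shape 2 is a closed polygon drawn with `<polygon>`. Its stroke #ff00ff means engrave at S308, F3548. After flipping Y the toolpath is (99.4491,7.0182) → (62.1575,8.8859) → (56.1082,21.9306) → (77.0118,30.1960) → (25.8424,14.3932) → (38.9779,58.8713) → (99.4491,7.0182), returning to the start.

Shape 3 is a rectangle drawn with `<path>`. Its stroke #ff00ff means engrave at S308, F3548. After flipping Y the toolpath is (26.8847,54.6479) → (42.7380,54.6479) → (42.7380,30.7812) → (26.8847,30.7812) → (26.8847,54.6479), returning to the start.

Shape 4 is a line segment drawn with `<line>`. Its stroke #ff00ff means engrave at S308, F3548. After flipping Y the toolpath is (81.6417,51.3996) → (95.7616,22.9433).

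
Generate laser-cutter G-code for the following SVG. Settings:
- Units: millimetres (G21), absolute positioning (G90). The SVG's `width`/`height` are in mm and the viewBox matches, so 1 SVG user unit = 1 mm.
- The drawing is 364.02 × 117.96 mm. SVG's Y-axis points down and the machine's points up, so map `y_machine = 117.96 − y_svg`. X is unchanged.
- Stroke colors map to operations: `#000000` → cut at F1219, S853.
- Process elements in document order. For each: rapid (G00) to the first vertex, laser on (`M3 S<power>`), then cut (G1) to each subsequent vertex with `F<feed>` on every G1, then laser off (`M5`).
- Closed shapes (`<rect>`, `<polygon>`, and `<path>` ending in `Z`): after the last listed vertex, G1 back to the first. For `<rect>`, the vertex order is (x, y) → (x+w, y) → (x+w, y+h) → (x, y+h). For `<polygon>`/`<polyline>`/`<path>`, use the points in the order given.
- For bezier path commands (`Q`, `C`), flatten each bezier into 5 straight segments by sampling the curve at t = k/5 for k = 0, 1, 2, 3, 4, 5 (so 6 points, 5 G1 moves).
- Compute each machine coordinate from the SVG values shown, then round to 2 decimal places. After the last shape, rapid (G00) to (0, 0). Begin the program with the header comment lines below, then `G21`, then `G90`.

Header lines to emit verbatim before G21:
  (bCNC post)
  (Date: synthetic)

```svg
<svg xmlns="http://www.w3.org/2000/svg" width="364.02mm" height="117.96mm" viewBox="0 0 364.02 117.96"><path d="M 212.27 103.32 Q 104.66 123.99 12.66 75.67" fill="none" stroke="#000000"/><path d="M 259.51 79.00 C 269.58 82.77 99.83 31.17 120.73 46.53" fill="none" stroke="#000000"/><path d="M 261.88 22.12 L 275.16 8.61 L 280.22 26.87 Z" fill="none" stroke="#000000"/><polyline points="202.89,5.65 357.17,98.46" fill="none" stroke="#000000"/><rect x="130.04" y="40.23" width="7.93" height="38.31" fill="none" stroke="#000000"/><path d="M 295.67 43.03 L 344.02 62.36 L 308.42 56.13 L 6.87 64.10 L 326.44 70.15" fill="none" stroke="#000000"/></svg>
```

(bCNC post)
(Date: synthetic)
G21
G90
G00 X212.27 Y14.64
M3 S853
G1 X169.85 Y9.13 F1219
G1 X128.68 Y9.14 F1219
G1 X88.76 Y14.67 F1219
G1 X50.08 Y25.72 F1219
G1 X12.66 Y42.29 F1219
M5
G00 X259.51 Y38.96
M3 S853
G1 X246.94 Y42.36 F1219
G1 X208.99 Y53.18 F1219
G1 X163.45 Y65.55 F1219
G1 X128.10 Y73.59 F1219
G1 X120.73 Y71.43 F1219
M5
G00 X261.88 Y95.84
M3 S853
G1 X275.16 Y109.35 F1219
G1 X280.22 Y91.09 F1219
G1 X261.88 Y95.84 F1219
M5
G00 X202.89 Y112.31
M3 S853
G1 X357.17 Y19.50 F1219
M5
G00 X130.04 Y77.73
M3 S853
G1 X137.97 Y77.73 F1219
G1 X137.97 Y39.42 F1219
G1 X130.04 Y39.42 F1219
G1 X130.04 Y77.73 F1219
M5
G00 X295.67 Y74.93
M3 S853
G1 X344.02 Y55.60 F1219
G1 X308.42 Y61.83 F1219
G1 X6.87 Y53.86 F1219
G1 X326.44 Y47.81 F1219
M5
G00 X0.00 Y0.00

viewBox `0 0 364.02 117.96` with mm width/height → 1 unit = 1 mm. Flip: y_m = 117.96 − y_svg.

**Shape 1** — `<path>` quadratic bezier, stroke `#000000` → cut (S853, F1219). Control points (SVG): P0=(212.27,103.32), P1=(104.66,123.99), P2=(12.66,75.67); sampled at t=k/5. Machine vertices: (212.27,14.64) → (169.85,9.13) → (128.68,9.14) → (88.76,14.67) → (50.08,25.72) → (12.66,42.29). Open path.

**Shape 2** — `<path>` cubic bezier, stroke `#000000` → cut (S853, F1219). Control points (SVG): P0=(259.51,79.00), P1=(269.58,82.77), P2=(99.83,31.17), P3=(120.73,46.53); sampled at t=k/5. Machine vertices: (259.51,38.96) → (246.94,42.36) → (208.99,53.18) → (163.45,65.55) → (128.10,73.59) → (120.73,71.43). Open path.

**Shape 3** — `<path>` regular polygon, stroke `#000000` → cut (S853, F1219). Machine vertices: (261.88,95.84) → (275.16,109.35) → (280.22,91.09) → (261.88,95.84). Closed: final G1 returns to the first vertex.

**Shape 4** — `<polyline>` line segment, stroke `#000000` → cut (S853, F1219). Machine vertices: (202.89,112.31) → (357.17,19.50). Open path.

**Shape 5** — `<rect>` rectangle, stroke `#000000` → cut (S853, F1219). Machine vertices: (130.04,77.73) → (137.97,77.73) → (137.97,39.42) → (130.04,39.42) → (130.04,77.73). Closed: final G1 returns to the first vertex.

**Shape 6** — `<path>` open polyline, stroke `#000000` → cut (S853, F1219). Machine vertices: (295.67,74.93) → (344.02,55.60) → (308.42,61.83) → (6.87,53.86) → (326.44,47.81). Open path.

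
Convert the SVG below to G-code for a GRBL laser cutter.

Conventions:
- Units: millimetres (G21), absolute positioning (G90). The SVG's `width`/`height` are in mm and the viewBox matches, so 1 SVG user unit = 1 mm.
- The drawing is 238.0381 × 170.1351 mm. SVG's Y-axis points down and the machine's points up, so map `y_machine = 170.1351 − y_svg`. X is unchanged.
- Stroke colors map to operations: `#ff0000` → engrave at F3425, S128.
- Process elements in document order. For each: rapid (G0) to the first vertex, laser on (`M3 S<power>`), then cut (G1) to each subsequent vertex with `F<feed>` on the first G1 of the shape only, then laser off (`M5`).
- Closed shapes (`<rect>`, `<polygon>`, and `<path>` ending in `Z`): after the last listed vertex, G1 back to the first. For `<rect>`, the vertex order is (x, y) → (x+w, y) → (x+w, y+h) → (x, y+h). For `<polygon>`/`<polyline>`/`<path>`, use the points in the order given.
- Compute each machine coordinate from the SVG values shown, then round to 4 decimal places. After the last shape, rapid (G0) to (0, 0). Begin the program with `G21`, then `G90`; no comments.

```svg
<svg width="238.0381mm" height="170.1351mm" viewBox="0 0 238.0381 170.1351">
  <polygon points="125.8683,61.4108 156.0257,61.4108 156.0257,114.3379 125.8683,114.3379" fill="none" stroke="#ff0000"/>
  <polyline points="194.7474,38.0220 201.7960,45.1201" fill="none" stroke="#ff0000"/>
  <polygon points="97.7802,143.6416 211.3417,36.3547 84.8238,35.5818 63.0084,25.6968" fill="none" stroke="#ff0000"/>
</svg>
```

G21
G90
G0 X125.8683 Y108.7243
M3 S128
G1 X156.0257 Y108.7243 F3425
G1 X156.0257 Y55.7972
G1 X125.8683 Y55.7972
G1 X125.8683 Y108.7243
M5
G0 X194.7474 Y132.1131
M3 S128
G1 X201.7960 Y125.0150 F3425
M5
G0 X97.7802 Y26.4935
M3 S128
G1 X211.3417 Y133.7804 F3425
G1 X84.8238 Y134.5533
G1 X63.0084 Y144.4383
G1 X97.7802 Y26.4935
M5
G0 X0.0000 Y0.0000

viewBox `0 0 238.0381 170.1351` with mm width/height → 1 unit = 1 mm. Flip: y_m = 170.1351 − y_svg.

**Shape 1** — `<polygon>` rectangle, stroke `#ff0000` → engrave (S128, F3425). Machine vertices: (125.8683,108.7243) → (156.0257,108.7243) → (156.0257,55.7972) → (125.8683,55.7972) → (125.8683,108.7243). Closed: final G1 returns to the first vertex.

**Shape 2** — `<polyline>` line segment, stroke `#ff0000` → engrave (S128, F3425). Machine vertices: (194.7474,132.1131) → (201.7960,125.0150). Open path.

**Shape 3** — `<polygon>` closed polygon, stroke `#ff0000` → engrave (S128, F3425). Machine vertices: (97.7802,26.4935) → (211.3417,133.7804) → (84.8238,134.5533) → (63.0084,144.4383) → (97.7802,26.4935). Closed: final G1 returns to the first vertex.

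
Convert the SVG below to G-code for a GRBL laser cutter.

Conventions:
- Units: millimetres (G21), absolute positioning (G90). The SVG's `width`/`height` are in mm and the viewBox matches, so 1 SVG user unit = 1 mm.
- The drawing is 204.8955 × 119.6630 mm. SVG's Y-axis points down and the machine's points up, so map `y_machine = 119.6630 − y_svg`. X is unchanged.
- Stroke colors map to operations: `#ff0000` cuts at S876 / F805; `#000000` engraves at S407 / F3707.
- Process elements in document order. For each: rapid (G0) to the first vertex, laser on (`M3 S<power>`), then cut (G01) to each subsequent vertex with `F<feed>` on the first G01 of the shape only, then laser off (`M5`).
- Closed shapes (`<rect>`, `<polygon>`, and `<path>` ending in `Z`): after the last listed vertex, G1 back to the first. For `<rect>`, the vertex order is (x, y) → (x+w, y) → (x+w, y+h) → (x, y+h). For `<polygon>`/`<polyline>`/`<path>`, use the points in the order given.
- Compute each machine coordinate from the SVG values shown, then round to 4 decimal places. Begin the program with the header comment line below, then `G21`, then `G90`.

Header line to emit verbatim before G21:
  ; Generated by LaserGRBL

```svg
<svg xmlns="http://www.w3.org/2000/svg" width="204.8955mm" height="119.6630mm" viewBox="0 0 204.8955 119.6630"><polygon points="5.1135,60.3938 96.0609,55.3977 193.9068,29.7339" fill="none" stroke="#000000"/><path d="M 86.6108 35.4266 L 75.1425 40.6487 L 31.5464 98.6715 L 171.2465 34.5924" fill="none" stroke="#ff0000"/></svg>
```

Since the viewBox matches the mm dimensions, user units are millimetres directly. The only transform is the Y-flip y_m = 119.6630 − y_svg.

Shape 1 is a closed polygon drawn with `<polygon>`. Its stroke #000000 means engrave at S407, F3707. After flipping Y the toolpath is (5.1135,59.2692) → (96.0609,64.2653) → (193.9068,89.9291) → (5.1135,59.2692), returning to the start.

Shape 2 is a open polyline drawn with `<path>`. Its stroke #ff0000 means cut at S876, F805. After flipping Y the toolpath is (86.6108,84.2364) → (75.1425,79.0143) → (31.5464,20.9915) → (171.2465,85.0706).

; Generated by LaserGRBL
G21
G90
G0 X5.1135 Y59.2692
M3 S407
G01 X96.0609 Y64.2653 F3707
G01 X193.9068 Y89.9291
G01 X5.1135 Y59.2692
M5
G0 X86.6108 Y84.2364
M3 S876
G01 X75.1425 Y79.0143 F805
G01 X31.5464 Y20.9915
G01 X171.2465 Y85.0706
M5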